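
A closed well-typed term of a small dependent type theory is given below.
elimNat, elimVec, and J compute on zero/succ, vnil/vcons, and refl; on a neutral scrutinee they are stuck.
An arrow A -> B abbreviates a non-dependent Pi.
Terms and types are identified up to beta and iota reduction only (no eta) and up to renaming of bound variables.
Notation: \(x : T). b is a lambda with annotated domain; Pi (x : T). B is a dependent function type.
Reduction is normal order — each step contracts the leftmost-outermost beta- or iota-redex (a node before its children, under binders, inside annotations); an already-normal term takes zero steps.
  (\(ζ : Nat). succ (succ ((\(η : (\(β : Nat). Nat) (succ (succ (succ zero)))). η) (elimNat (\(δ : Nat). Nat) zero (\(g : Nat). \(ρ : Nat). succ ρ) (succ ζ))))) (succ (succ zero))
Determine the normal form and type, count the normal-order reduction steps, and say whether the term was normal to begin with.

reduced normal form:
  succ (succ (succ (succ (succ zero))))
the term's type:
  Nat
normal-order step count: 12
started in normal form: no
first contracted redex: a beta-redex


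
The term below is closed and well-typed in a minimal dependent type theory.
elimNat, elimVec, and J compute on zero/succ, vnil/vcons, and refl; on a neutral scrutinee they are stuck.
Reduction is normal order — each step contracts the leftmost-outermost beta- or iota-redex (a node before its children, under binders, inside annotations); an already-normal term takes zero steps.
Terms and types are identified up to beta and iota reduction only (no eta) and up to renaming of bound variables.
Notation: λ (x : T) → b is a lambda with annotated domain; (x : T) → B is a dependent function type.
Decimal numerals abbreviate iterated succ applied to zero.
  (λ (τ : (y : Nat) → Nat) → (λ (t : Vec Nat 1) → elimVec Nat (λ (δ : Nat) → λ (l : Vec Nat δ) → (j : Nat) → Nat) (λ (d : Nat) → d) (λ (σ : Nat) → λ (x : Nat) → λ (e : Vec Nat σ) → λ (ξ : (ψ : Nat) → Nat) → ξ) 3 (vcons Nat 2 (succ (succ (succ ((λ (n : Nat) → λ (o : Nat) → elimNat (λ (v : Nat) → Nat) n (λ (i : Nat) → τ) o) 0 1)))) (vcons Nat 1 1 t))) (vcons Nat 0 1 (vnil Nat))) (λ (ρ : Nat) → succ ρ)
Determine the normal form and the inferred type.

normal form:
  λ (τ : Nat) → τ
type:
  (τ : Nat) → Nat


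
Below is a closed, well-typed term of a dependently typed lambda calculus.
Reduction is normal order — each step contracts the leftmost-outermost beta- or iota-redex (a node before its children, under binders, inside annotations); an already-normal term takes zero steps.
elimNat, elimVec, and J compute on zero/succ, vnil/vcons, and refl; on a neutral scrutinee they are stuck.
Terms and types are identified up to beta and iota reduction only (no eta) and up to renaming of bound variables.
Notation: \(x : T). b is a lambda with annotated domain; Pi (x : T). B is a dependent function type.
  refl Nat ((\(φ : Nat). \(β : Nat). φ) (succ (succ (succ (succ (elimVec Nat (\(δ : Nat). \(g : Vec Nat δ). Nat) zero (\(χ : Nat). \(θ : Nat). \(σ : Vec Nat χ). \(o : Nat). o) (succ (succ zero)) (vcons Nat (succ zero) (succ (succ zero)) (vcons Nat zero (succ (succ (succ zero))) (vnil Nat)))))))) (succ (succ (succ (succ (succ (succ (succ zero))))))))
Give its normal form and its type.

reduced normal form:
  refl Nat (succ (succ (succ (succ zero))))
the term's type:
  Eq Nat (succ (succ (succ (succ zero)))) (succ (succ (succ (succ zero))))
observation: normalization takes exactly 13 steps under the normal-order strategy.


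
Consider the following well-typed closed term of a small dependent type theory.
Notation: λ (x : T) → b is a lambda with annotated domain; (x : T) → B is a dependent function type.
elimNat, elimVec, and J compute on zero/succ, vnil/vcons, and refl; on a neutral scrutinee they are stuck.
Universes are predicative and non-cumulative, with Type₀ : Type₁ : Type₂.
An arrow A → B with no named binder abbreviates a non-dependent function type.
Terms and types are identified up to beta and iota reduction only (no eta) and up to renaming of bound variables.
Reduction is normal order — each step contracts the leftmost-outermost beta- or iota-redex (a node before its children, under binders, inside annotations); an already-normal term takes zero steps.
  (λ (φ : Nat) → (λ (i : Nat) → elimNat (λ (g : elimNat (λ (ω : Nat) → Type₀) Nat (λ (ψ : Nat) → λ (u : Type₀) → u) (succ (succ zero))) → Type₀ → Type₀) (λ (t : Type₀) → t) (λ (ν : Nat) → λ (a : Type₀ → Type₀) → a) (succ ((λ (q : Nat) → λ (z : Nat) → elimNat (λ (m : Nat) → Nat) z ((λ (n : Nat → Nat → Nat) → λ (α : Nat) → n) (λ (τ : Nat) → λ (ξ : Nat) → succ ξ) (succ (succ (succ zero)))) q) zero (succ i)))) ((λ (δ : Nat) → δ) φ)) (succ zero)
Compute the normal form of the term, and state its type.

resulting normal form:
  λ (φ : Type₀) → φ
type:
  Type₀ → Type₀
observation: the first redex contracted is a beta-redex; the normal form is reached in 23 normal-order steps.


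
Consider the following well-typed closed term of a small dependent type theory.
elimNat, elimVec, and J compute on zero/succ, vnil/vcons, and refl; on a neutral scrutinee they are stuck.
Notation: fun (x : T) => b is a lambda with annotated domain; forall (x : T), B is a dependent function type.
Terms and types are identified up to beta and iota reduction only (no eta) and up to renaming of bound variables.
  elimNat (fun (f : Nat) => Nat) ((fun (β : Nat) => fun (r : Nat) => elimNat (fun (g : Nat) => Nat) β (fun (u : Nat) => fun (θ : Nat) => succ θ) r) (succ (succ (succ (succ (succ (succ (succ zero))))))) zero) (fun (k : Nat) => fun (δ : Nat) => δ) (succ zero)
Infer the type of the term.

inferred type:
  Nat


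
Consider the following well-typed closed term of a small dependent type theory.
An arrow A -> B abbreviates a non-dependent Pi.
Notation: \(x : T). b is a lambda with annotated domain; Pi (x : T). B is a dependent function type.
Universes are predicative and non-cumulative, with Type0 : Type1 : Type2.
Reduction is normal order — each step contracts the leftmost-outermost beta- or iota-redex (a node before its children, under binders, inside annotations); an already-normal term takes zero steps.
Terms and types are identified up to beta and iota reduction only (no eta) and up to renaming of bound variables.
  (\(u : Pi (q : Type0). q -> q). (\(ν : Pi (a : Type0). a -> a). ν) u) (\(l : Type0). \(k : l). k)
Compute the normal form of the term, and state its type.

normal form:
  \(u : Type0). \(q : u). q
inferred type:
  Pi (u : Type0). u -> u


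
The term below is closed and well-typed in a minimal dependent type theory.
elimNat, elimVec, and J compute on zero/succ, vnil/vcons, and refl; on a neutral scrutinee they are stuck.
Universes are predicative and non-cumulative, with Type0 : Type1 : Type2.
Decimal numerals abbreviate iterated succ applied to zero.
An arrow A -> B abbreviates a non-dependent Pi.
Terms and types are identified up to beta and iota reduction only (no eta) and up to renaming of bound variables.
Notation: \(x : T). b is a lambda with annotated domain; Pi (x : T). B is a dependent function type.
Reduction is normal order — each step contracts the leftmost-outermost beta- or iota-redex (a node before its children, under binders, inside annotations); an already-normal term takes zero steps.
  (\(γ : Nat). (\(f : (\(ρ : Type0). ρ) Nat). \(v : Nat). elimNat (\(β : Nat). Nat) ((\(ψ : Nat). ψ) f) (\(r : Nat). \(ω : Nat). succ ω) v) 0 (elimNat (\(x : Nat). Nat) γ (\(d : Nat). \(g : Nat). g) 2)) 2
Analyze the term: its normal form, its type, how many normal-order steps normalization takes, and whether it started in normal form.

resulting normal form:
  2
type:
  Nat
normal-order step count: 18
started in normal form: no
first redex: a beta-redex


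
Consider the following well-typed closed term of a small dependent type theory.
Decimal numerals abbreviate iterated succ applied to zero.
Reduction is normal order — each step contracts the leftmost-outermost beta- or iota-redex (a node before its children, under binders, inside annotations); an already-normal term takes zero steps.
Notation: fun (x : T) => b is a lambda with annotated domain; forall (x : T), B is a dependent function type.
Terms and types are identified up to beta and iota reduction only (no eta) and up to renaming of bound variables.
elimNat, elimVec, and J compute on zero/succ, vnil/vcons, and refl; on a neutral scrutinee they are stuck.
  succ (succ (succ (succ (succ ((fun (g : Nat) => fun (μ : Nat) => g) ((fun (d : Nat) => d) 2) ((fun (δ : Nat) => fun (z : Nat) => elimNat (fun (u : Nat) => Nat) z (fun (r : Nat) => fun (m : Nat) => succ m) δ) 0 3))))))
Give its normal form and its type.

normal form:
  7
inferred type:
  Nat
observation: 3 normal-order steps normalize the term, beginning with a beta-redex.


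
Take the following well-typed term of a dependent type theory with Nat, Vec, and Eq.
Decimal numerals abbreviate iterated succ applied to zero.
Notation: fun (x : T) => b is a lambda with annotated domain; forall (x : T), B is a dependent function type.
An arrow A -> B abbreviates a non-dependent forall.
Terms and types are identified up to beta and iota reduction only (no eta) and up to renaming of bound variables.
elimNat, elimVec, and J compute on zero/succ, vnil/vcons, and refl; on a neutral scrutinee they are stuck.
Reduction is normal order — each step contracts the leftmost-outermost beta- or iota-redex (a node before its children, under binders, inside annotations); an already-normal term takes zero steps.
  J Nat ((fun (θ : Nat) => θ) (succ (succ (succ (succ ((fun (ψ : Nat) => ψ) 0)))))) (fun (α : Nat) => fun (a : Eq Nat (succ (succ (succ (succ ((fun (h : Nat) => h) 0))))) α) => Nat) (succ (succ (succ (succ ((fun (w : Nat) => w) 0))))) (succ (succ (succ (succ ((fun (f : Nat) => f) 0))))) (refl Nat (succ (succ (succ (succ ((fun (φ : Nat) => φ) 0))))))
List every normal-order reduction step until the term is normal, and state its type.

reduction (normal order):
  J Nat ((fun (θ : Nat) => θ) (succ (succ (succ (succ ((fun (ψ : Nat) => ψ) 0)))))) (fun (α : Nat) => fun (a : Eq Nat (succ (succ (succ (succ ((fun (h : Nat) => h) 0))))) α) => Nat) (succ (succ (succ (succ ((fun (w : Nat) => w) 0))))) (succ (succ (succ (succ ((fun (f : Nat) => f) 0))))) (refl Nat (succ (succ (succ (succ ((fun (φ : Nat) => φ) 0))))))
  ~> succ (succ (succ (succ ((fun (θ : Nat) => θ) 0))))
  ~> 4
type:
  Nat


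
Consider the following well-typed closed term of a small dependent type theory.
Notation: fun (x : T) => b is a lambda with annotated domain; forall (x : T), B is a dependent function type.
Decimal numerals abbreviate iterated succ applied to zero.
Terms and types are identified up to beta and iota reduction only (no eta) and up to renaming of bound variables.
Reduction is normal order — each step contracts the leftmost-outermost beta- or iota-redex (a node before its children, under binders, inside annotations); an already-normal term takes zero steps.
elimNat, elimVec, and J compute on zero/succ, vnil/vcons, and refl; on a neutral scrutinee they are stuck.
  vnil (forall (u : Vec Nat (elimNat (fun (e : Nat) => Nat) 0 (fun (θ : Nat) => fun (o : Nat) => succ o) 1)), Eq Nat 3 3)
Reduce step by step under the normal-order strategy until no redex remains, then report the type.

reduction (normal order):
  vnil (forall (u : Vec Nat (elimNat (fun (e : Nat) => Nat) 0 (fun (θ : Nat) => fun (o : Nat) => succ o) 1)), Eq Nat 3 3)
  ~> vnil (forall (u : Vec Nat ((fun (e : Nat) => fun (θ : Nat) => succ θ) 0 (elimNat (fun (o : Nat) => Nat) 0 (fun (α : Nat) => fun (s : Nat) => succ s) 0))), Eq Nat 3 3)
  ~> vnil (forall (u : Vec Nat ((fun (e : Nat) => succ e) (elimNat (fun (θ : Nat) => Nat) 0 (fun (o : Nat) => fun (α : Nat) => succ α) 0))), Eq Nat 3 3)
  ~> vnil (forall (u : Vec Nat (succ (elimNat (fun (e : Nat) => Nat) 0 (fun (θ : Nat) => fun (o : Nat) => succ o) 0))), Eq Nat 3 3)
  ~> vnil (forall (u : Vec Nat 1), Eq Nat 3 3)
the term's type:
  Vec (forall (u : Vec Nat 1), Eq Nat 3 3) 0


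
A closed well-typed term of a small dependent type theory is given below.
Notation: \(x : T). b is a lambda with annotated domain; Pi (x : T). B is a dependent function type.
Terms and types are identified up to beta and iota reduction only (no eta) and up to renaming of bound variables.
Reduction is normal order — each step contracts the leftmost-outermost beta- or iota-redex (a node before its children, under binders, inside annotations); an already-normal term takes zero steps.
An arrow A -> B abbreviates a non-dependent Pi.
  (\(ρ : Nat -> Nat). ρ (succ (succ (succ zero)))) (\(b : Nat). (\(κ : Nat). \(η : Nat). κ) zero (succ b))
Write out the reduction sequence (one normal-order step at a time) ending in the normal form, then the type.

reduction (normal order):
  (\(ρ : Nat -> Nat). ρ (succ (succ (succ zero)))) (\(b : Nat). (\(κ : Nat). \(η : Nat). κ) zero (succ b))
  ~> (\(ρ : Nat). (\(b : Nat). \(κ : Nat). b) zero (succ ρ)) (succ (succ (succ zero)))
  ~> (\(ρ : Nat). \(b : Nat). ρ) zero (succ (succ (succ (succ zero))))
  ~> (\(ρ : Nat). zero) (succ (succ (succ (succ zero))))
  ~> zero
type:
  Nat


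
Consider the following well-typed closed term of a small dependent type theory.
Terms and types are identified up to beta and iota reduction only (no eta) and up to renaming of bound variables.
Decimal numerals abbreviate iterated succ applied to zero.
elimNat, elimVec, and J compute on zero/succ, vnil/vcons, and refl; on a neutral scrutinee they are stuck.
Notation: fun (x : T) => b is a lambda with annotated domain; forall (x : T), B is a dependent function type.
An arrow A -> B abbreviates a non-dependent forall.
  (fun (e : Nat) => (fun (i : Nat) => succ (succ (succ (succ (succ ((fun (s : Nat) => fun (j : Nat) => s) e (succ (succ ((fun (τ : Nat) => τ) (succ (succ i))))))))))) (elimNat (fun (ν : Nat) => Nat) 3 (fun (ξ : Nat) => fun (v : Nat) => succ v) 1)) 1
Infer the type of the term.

type:
  Nat


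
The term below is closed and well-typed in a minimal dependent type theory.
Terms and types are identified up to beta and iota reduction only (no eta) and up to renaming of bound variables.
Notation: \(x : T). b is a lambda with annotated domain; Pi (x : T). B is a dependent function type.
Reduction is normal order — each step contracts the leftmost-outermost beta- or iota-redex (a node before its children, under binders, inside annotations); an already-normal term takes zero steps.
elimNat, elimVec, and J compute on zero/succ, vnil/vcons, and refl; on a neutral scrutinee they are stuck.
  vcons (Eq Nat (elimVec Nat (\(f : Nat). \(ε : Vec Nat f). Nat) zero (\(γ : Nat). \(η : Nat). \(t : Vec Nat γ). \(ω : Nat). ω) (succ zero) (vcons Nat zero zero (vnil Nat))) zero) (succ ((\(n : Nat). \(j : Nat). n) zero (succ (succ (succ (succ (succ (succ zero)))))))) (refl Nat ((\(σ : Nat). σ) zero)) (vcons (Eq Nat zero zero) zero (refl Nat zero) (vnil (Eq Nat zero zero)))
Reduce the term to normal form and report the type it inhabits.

normal form:
  vcons (Eq Nat zero zero) (succ zero) (refl Nat zero) (vcons (Eq Nat zero zero) zero (refl Nat zero) (vnil (Eq Nat zero zero)))
inferred type:
  Vec (Eq Nat zero zero) (succ (succ zero))
observation: reduction starts at an elimVec iota-redex, and 9 normal-order steps reach the normal form.


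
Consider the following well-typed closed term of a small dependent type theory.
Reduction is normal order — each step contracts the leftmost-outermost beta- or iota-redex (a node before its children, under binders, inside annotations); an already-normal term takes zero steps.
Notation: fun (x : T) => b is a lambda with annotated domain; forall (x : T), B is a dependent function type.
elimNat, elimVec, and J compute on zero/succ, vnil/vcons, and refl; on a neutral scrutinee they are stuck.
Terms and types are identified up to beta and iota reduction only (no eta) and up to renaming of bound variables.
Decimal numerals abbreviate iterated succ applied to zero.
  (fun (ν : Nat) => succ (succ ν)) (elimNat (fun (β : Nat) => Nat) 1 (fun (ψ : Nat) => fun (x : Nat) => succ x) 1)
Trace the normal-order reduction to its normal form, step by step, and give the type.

normal-order reduction:
  (fun (ν : Nat) => succ (succ ν)) (elimNat (fun (β : Nat) => Nat) 1 (fun (ψ : Nat) => fun (x : Nat) => succ x) 1)
  ~> succ (succ (elimNat (fun (ν : Nat) => Nat) 1 (fun (β : Nat) => fun (ψ : Nat) => succ ψ) 1))
  ~> succ (succ ((fun (ν : Nat) => fun (β : Nat) => succ β) 0 (elimNat (fun (ψ : Nat) => Nat) 1 (fun (x : Nat) => fun (ω : Nat) => succ ω) 0)))
  ~> succ (succ ((fun (ν : Nat) => succ ν) (elimNat (fun (β : Nat) => Nat) 1 (fun (ψ : Nat) => fun (x : Nat) => succ x) 0)))
  ~> succ (succ (succ (elimNat (fun (ν : Nat) => Nat) 1 (fun (β : Nat) => fun (ψ : Nat) => succ ψ) 0)))
  ~> 4
the term's type:
  Nat


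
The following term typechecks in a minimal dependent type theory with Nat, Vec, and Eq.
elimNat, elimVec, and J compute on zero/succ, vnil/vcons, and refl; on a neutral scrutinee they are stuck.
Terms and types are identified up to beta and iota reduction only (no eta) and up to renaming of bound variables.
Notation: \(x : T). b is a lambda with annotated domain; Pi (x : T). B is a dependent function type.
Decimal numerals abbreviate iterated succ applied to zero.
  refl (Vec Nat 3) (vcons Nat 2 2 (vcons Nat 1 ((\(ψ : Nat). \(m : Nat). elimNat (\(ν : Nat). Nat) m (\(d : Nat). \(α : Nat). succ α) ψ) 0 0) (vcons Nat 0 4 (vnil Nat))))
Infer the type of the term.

type:
  Eq (Vec Nat 3) (vcons Nat 2 2 (vcons Nat 1 0 (vcons Nat 0 4 (vnil Nat)))) (vcons Nat 2 2 (vcons Nat 1 0 (vcons Nat 0 4 (vnil Nat))))


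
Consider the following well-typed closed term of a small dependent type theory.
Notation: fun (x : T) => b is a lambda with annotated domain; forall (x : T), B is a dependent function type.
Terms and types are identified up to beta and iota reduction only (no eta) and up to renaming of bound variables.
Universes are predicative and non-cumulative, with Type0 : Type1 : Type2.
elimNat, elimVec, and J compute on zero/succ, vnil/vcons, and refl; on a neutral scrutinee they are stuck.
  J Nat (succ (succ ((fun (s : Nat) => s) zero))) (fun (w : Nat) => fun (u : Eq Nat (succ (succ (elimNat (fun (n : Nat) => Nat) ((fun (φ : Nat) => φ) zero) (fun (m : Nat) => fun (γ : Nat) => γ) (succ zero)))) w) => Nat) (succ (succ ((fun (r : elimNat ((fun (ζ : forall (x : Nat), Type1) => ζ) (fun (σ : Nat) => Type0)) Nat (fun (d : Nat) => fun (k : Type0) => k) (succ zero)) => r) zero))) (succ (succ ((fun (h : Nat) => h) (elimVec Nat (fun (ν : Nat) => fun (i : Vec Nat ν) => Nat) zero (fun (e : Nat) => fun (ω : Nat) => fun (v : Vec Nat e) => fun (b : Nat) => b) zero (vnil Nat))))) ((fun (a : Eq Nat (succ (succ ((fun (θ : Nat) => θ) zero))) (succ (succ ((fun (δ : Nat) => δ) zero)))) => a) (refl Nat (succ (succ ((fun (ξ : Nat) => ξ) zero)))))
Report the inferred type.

inferred type:
  Nat


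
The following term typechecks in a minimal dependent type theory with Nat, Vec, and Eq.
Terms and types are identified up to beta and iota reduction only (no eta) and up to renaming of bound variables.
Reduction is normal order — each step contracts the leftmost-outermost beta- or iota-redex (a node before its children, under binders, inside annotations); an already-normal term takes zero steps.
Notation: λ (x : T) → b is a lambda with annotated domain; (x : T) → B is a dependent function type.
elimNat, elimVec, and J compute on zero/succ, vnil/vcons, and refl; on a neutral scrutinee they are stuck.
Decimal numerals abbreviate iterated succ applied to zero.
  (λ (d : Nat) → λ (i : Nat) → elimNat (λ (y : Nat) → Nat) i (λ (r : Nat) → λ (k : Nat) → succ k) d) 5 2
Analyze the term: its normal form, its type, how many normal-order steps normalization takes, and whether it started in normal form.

normal form:
  7
the term's type:
  Nat
steps to reach normal form (normal order): 18
started in normal form: no
first contracted redex: a beta-redex


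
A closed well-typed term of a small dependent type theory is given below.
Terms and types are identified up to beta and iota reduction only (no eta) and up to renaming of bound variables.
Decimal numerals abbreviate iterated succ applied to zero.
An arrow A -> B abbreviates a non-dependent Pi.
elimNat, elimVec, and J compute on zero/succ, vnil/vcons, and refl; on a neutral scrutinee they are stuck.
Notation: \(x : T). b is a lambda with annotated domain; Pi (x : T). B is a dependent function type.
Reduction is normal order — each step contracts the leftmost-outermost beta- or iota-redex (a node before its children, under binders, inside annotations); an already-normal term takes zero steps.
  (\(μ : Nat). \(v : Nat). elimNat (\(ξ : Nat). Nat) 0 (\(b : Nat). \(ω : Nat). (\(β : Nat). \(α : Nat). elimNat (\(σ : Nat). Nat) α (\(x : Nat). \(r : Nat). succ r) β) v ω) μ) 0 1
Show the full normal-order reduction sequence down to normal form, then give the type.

normal-order reduction sequence:
  (\(μ : Nat). \(v : Nat). elimNat (\(ξ : Nat). Nat) 0 (\(b : Nat). \(ω : Nat). (\(β : Nat). \(α : Nat). elimNat (\(σ : Nat). Nat) α (\(x : Nat). \(r : Nat). succ r) β) v ω) μ) 0 1
  ~> (\(μ : Nat). elimNat (\(v : Nat). Nat) 0 (\(ξ : Nat). \(b : Nat). (\(ω : Nat). \(β : Nat). elimNat (\(α : Nat). Nat) β (\(σ : Nat). \(x : Nat). succ x) ω) μ b) 0) 1
  ~> elimNat (\(μ : Nat). Nat) 0 (\(v : Nat). \(ξ : Nat). (\(b : Nat). \(ω : Nat). elimNat (\(β : Nat). Nat) ω (\(α : Nat). \(σ : Nat). succ σ) b) 1 ξ) 0
  ~> 0
the term's type:
  Nat


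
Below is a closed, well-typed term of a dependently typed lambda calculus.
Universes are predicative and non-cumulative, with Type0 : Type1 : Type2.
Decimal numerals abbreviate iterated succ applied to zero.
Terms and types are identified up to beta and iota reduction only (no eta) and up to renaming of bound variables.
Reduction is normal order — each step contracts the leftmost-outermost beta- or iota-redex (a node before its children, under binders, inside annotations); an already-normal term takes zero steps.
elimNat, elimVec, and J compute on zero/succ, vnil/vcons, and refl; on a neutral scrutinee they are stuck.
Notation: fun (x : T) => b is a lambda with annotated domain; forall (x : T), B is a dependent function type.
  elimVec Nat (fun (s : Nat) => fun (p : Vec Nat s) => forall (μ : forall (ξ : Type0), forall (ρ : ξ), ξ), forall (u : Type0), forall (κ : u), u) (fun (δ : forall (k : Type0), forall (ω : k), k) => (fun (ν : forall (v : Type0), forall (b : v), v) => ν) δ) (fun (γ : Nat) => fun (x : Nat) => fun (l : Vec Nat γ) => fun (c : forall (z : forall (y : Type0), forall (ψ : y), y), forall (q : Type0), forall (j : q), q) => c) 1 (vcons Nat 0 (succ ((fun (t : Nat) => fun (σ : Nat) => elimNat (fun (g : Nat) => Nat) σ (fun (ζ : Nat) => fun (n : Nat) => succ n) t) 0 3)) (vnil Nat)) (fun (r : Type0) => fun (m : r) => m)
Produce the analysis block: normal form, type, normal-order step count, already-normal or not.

resulting normal form:
  fun (s : Type0) => fun (p : s) => p
type:
  forall (s : Type0), forall (p : s), s
reduction steps (normal order): 8
already normal: no
first contracted redex: an elimVec iota-redex


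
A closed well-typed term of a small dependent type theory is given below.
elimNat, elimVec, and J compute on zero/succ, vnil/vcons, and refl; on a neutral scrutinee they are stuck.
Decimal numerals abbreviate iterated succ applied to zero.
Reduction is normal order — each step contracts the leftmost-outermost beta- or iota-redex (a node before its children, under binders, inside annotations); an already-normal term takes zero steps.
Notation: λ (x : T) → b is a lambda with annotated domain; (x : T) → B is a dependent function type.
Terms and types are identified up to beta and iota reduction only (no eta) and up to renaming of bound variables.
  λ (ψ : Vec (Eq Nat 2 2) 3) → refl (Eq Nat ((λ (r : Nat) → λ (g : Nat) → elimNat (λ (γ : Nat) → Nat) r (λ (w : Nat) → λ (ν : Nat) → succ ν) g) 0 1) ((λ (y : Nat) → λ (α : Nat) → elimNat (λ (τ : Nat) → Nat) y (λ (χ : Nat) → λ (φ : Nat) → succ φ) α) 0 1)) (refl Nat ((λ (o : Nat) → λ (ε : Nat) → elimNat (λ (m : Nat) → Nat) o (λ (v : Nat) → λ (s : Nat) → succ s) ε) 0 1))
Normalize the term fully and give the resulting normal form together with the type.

reduced normal form:
  λ (ψ : Vec (Eq Nat 2 2) 3) → refl (Eq Nat 1 1) (refl Nat 1)
type:
  (ψ : Vec (Eq Nat 2 2) 3) → Eq (Eq Nat 1 1) (refl Nat 1) (refl Nat 1)


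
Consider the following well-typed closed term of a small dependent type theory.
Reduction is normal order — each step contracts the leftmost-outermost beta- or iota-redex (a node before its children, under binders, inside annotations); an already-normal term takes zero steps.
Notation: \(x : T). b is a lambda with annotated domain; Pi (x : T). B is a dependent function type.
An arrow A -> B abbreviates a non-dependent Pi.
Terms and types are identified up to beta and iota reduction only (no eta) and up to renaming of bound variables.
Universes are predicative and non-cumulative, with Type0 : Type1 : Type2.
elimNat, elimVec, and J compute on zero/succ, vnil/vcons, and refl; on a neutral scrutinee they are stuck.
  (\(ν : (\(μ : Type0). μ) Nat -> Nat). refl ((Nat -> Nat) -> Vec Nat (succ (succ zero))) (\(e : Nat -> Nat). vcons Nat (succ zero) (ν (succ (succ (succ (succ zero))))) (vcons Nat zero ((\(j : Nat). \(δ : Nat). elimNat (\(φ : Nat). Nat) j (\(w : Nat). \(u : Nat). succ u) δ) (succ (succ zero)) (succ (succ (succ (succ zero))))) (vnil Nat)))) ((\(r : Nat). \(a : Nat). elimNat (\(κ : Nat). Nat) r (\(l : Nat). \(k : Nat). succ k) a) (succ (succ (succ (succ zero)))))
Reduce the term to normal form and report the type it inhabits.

normal form:
  refl ((Nat -> Nat) -> Vec Nat (succ (succ zero))) (\(ν : Nat -> Nat). vcons Nat (succ zero) (succ (succ (succ (succ (succ (succ (succ (succ zero)))))))) (vcons Nat zero (succ (succ (succ (succ (succ (succ zero)))))) (vnil Nat)))
type:
  Eq ((Nat -> Nat) -> Vec Nat (succ (succ zero))) (\(ν : Nat -> Nat). vcons Nat (succ zero) (succ (succ (succ (succ (succ (succ (succ (succ zero)))))))) (vcons Nat zero (succ (succ (succ (succ (succ (succ zero)))))) (vnil Nat))) (\(μ : Nat -> Nat). vcons Nat (succ zero) (succ (succ (succ (succ (succ (succ (succ (succ zero)))))))) (vcons Nat zero (succ (succ (succ (succ (succ (succ zero)))))) (vnil Nat)))
observation: contracting a beta-redex first, the term normalizes in 31 steps.


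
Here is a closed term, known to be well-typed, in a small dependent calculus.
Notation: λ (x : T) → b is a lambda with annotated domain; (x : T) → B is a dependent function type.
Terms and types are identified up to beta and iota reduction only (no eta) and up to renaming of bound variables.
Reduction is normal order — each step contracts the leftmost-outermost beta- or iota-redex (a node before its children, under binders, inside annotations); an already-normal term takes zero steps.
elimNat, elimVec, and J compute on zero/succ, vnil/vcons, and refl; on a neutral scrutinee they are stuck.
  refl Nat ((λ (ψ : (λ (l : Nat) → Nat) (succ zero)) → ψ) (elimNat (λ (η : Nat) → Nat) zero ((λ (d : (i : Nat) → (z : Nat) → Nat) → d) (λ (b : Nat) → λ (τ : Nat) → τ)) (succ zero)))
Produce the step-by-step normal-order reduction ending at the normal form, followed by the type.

normal-order reduction:
  refl Nat ((λ (ψ : (λ (l : Nat) → Nat) (succ zero)) → ψ) (elimNat (λ (η : Nat) → Nat) zero ((λ (d : (i : Nat) → (z : Nat) → Nat) → d) (λ (b : Nat) → λ (τ : Nat) → τ)) (succ zero)))
  ~> refl Nat (elimNat (λ (ψ : Nat) → Nat) zero ((λ (l : (η : Nat) → (d : Nat) → Nat) → l) (λ (i : Nat) → λ (z : Nat) → z)) (succ zero))
  ~> refl Nat ((λ (ψ : (l : Nat) → (η : Nat) → Nat) → ψ) (λ (d : Nat) → λ (i : Nat) → i) zero (elimNat (λ (z : Nat) → Nat) zero ((λ (b : (τ : Nat) → (a : Nat) → Nat) → b) (λ (y : Nat) → λ (h : Nat) → h)) zero))
  ~> refl Nat ((λ (ψ : Nat) → λ (l : Nat) → l) zero (elimNat (λ (η : Nat) → Nat) zero ((λ (d : (i : Nat) → (z : Nat) → Nat) → d) (λ (b : Nat) → λ (τ : Nat) → τ)) zero))
  ~> refl Nat ((λ (ψ : Nat) → ψ) (elimNat (λ (l : Nat) → Nat) zero ((λ (η : (d : Nat) → (i : Nat) → Nat) → η) (λ (z : Nat) → λ (b : Nat) → b)) zero))
  ~> refl Nat (elimNat (λ (ψ : Nat) → Nat) zero ((λ (l : (η : Nat) → (d : Nat) → Nat) → l) (λ (i : Nat) → λ (z : Nat) → z)) zero)
  ~> refl Nat zero
inferred type:
  Eq Nat zero zero


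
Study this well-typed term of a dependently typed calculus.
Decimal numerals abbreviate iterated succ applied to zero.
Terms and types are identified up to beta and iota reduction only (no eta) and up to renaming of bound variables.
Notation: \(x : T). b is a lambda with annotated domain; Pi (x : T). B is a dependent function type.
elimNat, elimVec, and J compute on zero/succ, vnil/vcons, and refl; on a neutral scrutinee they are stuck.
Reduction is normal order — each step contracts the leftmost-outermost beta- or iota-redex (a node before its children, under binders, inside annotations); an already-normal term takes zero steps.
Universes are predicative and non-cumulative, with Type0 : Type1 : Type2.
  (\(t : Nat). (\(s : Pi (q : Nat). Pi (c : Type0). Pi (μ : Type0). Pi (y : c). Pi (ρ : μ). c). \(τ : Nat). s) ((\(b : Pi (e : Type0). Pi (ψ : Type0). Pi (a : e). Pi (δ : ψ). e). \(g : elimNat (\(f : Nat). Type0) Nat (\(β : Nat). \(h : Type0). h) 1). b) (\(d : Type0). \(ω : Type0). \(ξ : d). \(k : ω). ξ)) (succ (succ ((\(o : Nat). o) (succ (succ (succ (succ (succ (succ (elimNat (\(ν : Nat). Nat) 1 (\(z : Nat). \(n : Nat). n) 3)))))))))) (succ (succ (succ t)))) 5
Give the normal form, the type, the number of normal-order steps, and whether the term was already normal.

normal form:
  \(t : Type0). \(s : Type0). \(q : t). \(c : s). q
the term's type:
  Pi (t : Type0). Pi (s : Type0). Pi (q : t). Pi (c : s). t
normal-order step count: 5
already normal: no
first contracted redex: a beta-redex


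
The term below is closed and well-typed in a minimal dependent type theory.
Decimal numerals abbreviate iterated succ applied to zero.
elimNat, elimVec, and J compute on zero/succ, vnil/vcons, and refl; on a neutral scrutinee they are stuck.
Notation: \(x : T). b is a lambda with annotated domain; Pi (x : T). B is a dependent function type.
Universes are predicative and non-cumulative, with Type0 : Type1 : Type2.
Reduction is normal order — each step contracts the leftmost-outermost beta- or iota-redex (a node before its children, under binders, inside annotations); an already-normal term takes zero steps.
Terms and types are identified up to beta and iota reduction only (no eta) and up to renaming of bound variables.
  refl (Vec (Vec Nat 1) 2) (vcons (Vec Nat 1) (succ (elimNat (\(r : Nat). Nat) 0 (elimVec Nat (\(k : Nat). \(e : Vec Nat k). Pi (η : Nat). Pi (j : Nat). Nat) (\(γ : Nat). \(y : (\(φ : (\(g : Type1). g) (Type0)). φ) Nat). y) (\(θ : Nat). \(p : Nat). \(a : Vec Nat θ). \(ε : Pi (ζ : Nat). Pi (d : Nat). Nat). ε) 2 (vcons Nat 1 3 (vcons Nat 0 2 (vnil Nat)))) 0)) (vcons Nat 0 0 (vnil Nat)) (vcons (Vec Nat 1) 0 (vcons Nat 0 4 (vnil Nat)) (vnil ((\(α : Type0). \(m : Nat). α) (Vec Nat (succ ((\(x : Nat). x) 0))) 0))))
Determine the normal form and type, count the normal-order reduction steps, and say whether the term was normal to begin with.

reduced normal form:
  refl (Vec (Vec Nat 1) 2) (vcons (Vec Nat 1) 1 (vcons Nat 0 0 (vnil Nat)) (vcons (Vec Nat 1) 0 (vcons Nat 0 4 (vnil Nat)) (vnil (Vec Nat 1))))
inferred type:
  Eq (Vec (Vec Nat 1) 2) (vcons (Vec Nat 1) 1 (vcons Nat 0 0 (vnil Nat)) (vcons (Vec Nat 1) 0 (vcons Nat 0 4 (vnil Nat)) (vnil (Vec Nat 1)))) (vcons (Vec Nat 1) 1 (vcons Nat 0 0 (vnil Nat)) (vcons (Vec Nat 1) 0 (vcons Nat 0 4 (vnil Nat)) (vnil (Vec Nat 1))))
steps to reach normal form (normal order): 4
term was already normal: no
first redex: an elimNat iota-redex


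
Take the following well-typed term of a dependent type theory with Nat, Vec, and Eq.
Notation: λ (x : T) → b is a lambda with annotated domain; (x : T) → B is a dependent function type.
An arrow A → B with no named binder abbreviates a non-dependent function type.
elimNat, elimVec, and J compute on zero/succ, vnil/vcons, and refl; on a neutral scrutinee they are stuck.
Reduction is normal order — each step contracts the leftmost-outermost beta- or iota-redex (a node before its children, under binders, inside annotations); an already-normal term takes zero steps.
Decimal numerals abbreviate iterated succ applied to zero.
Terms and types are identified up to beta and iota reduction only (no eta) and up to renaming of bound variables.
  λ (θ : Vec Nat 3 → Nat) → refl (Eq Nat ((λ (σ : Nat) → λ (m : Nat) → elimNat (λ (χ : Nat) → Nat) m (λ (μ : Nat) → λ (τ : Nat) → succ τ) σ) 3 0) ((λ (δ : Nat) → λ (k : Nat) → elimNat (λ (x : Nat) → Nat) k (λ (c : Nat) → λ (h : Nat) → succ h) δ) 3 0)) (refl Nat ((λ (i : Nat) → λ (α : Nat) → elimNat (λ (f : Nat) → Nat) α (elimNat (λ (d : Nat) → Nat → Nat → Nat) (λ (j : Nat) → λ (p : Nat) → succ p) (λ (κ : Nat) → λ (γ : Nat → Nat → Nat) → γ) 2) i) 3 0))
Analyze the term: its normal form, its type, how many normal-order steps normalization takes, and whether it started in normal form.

normal form:
  λ (θ : Vec Nat 3 → Nat) → refl (Eq Nat 3 3) (refl Nat 3)
inferred type:
  (Vec Nat 3 → Nat) → Eq (Eq Nat 3 3) (refl Nat 3) (refl Nat 3)
normal-order step count: 57
term was already normal: no
first contracted redex: a beta-redex


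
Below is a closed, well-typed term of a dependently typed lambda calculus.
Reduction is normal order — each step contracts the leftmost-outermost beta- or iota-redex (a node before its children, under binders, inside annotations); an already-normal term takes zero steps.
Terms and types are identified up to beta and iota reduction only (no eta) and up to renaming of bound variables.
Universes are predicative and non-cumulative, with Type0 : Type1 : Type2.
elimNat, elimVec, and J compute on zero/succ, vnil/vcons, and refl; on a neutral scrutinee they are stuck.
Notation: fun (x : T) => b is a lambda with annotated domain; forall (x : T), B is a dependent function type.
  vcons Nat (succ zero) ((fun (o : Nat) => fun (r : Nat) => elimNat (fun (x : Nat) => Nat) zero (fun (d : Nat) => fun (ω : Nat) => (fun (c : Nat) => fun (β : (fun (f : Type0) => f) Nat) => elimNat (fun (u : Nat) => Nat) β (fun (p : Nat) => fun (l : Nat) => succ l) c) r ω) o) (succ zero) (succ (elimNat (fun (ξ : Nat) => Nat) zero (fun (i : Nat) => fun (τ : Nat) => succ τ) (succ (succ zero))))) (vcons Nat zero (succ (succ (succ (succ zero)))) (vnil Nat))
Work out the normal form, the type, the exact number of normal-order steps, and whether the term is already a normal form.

reduced normal form:
  vcons Nat (succ zero) (succ (succ (succ zero))) (vcons Nat zero (succ (succ (succ (succ zero)))) (vnil Nat))
the term's type:
  Vec Nat (succ (succ zero))
reduction steps (normal order): 25
started in normal form: no
first contracted redex: a beta-redex


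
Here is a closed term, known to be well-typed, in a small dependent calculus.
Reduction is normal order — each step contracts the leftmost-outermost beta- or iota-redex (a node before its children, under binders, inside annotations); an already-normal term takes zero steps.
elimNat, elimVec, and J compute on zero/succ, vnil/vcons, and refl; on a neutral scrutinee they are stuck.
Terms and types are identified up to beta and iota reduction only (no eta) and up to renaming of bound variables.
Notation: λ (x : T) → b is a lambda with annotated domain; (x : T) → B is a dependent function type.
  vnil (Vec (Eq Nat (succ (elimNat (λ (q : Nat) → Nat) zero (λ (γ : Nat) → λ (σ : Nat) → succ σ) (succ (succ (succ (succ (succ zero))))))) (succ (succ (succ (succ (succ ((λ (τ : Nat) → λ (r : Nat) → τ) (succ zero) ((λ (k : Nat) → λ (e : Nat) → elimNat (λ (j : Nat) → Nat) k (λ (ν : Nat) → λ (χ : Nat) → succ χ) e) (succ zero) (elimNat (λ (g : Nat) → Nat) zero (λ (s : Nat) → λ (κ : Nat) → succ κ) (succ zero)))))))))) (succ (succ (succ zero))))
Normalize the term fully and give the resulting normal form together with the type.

reduced normal form:
  vnil (Vec (Eq Nat (succ (succ (succ (succ (succ (succ zero)))))) (succ (succ (succ (succ (succ (succ zero))))))) (succ (succ (succ zero))))
the term's type:
  Vec (Vec (Eq Nat (succ (succ (succ (succ (succ (succ zero)))))) (succ (succ (succ (succ (succ (succ zero))))))) (succ (succ (succ zero)))) zero
observation: 18 normal-order steps separate the term from its normal form.


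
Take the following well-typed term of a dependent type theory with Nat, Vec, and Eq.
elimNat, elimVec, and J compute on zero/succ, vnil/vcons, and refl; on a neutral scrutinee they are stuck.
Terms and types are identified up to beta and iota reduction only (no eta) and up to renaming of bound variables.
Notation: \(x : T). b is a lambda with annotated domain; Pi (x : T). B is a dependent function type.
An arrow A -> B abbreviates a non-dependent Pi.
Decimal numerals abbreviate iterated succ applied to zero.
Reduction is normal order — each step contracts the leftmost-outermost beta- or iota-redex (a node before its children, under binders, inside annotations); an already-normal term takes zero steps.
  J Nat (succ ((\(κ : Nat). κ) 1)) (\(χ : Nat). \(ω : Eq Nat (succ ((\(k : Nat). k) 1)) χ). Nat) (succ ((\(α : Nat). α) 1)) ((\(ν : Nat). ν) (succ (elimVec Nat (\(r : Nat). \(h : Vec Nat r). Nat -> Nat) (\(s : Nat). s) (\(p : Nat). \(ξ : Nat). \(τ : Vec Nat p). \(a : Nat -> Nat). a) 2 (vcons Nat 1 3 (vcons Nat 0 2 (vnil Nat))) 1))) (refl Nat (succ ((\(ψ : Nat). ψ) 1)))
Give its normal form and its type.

normal form:
  2
type:
  Nat


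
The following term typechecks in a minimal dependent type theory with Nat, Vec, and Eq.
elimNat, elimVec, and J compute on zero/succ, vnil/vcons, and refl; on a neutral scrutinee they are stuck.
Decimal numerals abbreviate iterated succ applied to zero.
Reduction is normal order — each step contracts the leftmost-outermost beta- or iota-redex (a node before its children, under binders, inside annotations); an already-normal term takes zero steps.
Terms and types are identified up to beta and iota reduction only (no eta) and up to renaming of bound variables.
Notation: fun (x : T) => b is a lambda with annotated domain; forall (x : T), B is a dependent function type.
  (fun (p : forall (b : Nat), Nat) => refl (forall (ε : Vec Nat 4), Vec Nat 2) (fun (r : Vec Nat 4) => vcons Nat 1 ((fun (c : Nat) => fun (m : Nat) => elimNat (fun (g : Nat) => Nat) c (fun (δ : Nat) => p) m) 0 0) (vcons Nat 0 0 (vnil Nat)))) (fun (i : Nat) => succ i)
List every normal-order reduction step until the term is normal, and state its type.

reduction (normal order):
  (fun (p : forall (b : Nat), Nat) => refl (forall (ε : Vec Nat 4), Vec Nat 2) (fun (r : Vec Nat 4) => vcons Nat 1 ((fun (c : Nat) => fun (m : Nat) => elimNat (fun (g : Nat) => Nat) c (fun (δ : Nat) => p) m) 0 0) (vcons Nat 0 0 (vnil Nat)))) (fun (i : Nat) => succ i)
  ~> refl (forall (p : Vec Nat 4), Vec Nat 2) (fun (b : Vec Nat 4) => vcons Nat 1 ((fun (ε : Nat) => fun (r : Nat) => elimNat (fun (c : Nat) => Nat) ε (fun (m : Nat) => fun (g : Nat) => succ g) r) 0 0) (vcons Nat 0 0 (vnil Nat)))
  ~> refl (forall (p : Vec Nat 4), Vec Nat 2) (fun (b : Vec Nat 4) => vcons Nat 1 ((fun (ε : Nat) => elimNat (fun (r : Nat) => Nat) 0 (fun (c : Nat) => fun (m : Nat) => succ m) ε) 0) (vcons Nat 0 0 (vnil Nat)))
  ~> refl (forall (p : Vec Nat 4), Vec Nat 2) (fun (b : Vec Nat 4) => vcons Nat 1 (elimNat (fun (ε : Nat) => Nat) 0 (fun (r : Nat) => fun (c : Nat) => succ c) 0) (vcons Nat 0 0 (vnil Nat)))
  ~> refl (forall (p : Vec Nat 4), Vec Nat 2) (fun (b : Vec Nat 4) => vcons Nat 1 0 (vcons Nat 0 0 (vnil Nat)))
type:
  Eq (forall (p : Vec Nat 4), Vec Nat 2) (fun (b : Vec Nat 4) => vcons Nat 1 0 (vcons Nat 0 0 (vnil Nat))) (fun (ε : Vec Nat 4) => vcons Nat 1 0 (vcons Nat 0 0 (vnil Nat)))
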